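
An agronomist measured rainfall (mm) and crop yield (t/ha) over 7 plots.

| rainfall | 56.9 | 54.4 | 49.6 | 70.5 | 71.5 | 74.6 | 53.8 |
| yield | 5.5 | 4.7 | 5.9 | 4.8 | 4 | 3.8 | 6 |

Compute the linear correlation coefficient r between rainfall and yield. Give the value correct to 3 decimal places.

-0.858

n = 7, Σx = 431.3, Σy = 34.7, Σx² = 27199.23, Σy² = 176.63, Σxy = 2091.95
nΣxy − ΣxΣy = 14643.65 − 14966.11 = -322.46
nΣx² − (Σx)² = 190394.61 − 186019.69 = 4374.92; nΣy² − (Σy)² = 1236.41 − 1204.09 = 32.32
r = -322.46 / √(4374.92 × 32.32) = -322.46 / 376.0285 ≈ -0.858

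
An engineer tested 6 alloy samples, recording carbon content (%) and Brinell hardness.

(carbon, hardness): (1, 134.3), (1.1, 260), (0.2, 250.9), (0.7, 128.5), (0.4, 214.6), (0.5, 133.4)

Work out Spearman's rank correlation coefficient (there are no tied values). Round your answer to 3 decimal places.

0.029

Rank carbon: 5, 6, 1, 4, 2, 3
Rank hardness: 3, 6, 5, 1, 4, 2
d = rank(carbon) − rank(hardness): 2, 0, -4, 3, -2, 1; Σd² = 34
ρ = 1 − 6Σd² / [n(n²−1)] = 1 − 6×34 / (6×35) = 1 − 204/210 ≈ 0.029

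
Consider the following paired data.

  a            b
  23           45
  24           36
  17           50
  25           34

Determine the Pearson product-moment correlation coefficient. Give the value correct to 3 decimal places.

-0.888

n = 4, Σa = 89, Σb = 165, Σa² = 2019, Σb² = 6977, Σab = 3599
nΣab − ΣaΣb = 14396 − 14685 = -289
nΣa² − (Σa)² = 8076 − 7921 = 155; nΣb² − (Σb)² = 27908 − 27225 = 683
r = -289 / √(155 × 683) = -289 / 325.3690 ≈ -0.888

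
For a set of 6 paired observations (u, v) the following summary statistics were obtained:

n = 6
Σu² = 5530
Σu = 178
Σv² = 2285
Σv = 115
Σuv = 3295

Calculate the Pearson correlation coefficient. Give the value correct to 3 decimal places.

-0.822

r = (nΣuv − ΣuΣv) / √[(nΣu² − (Σu)²)(nΣv² − (Σv)²)]
Numerator: 6×3295 − 178×115 = -700
Denominator: √[(33180 − 31684)(13710 − 13225)] = √[1496 × 485] = 851.7981
r = -700 / 851.7981 ≈ -0.822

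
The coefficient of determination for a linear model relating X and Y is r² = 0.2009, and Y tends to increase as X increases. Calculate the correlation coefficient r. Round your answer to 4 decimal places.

0.4482

|r| = √0.2009 = 0.4482
The association is positive, so r = 0.4482.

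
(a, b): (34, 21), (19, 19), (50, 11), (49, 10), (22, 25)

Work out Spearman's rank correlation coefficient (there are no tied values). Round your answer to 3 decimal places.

-0.600

Rank a: 3, 1, 5, 4, 2
Rank b: 4, 3, 2, 1, 5
d = rank(a) − rank(b): -1, -2, 3, 3, -3; Σd² = 32
ρ = 1 − 6Σd² / [n(n²−1)] = 1 − 6×32 / (5×24) = 1 − 192/120 ≈ -0.600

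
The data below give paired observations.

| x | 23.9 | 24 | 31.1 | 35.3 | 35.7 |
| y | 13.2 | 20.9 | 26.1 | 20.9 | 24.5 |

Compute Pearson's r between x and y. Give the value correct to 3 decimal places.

0.633

n = 5, Σx = 150, Σy = 105.6, Σx² = 4635, Σy² = 2329.32, Σxy = 3241.21
nΣxy − ΣxΣy = 16206.05 − 15840 = 366.05
nΣx² − (Σx)² = 23175 − 22500 = 675; nΣy² − (Σy)² = 11646.6 − 11151.36 = 495.24
r = 366.05 / √(675 × 495.24) = 366.05 / 578.1756 ≈ 0.633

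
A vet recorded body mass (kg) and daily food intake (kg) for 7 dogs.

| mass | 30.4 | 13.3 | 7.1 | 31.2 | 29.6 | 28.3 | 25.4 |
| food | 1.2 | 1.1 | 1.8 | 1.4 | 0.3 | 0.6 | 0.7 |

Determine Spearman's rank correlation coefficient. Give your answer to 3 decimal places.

Rank mass: 6, 2, 1, 7, 5, 4, 3
Rank food: 5, 4, 7, 6, 1, 2, 3
d = rank(mass) − rank(food): 1, -2, -6, 1, 4, 2, 0; Σd² = 62
ρ = 1 − 6Σd² / [n(n²−1)] = 1 − 6×62 / (7×48) = 1 − 372/336 ≈ -0.107

-0.107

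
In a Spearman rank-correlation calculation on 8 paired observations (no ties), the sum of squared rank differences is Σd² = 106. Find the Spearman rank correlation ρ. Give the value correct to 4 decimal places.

-0.2619

ρ = 1 − 6Σd² / [n(n²−1)] = 1 − 6×106 / (8×63)
  = 1 − 636/504 = 1 − 1.26190 ≈ -0.2619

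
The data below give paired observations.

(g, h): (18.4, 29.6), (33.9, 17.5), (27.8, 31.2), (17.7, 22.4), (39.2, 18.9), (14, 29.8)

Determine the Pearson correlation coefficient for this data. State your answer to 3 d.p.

-0.658

n = 6, Σg = 151, Σh = 149.4, Σg² = 4306.54, Σh² = 3902.86, Σgh = 3559.81
nΣgh − ΣgΣh = 21358.86 − 22559.4 = -1200.54
nΣg² − (Σg)² = 25839.24 − 22801 = 3038.24; nΣh² − (Σh)² = 23417.16 − 22320.36 = 1096.8
r = -1200.54 / √(3038.24 × 1096.8) = -1200.54 / 1825.4702 ≈ -0.658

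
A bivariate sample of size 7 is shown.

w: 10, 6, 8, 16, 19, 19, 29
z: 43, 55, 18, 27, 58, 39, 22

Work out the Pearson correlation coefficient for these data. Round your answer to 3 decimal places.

-0.249

n = 7, Σw = 107, Σz = 262, Σw² = 2019, Σz² = 11296, Σwz = 3817
nΣwz − ΣwΣz = 26719 − 28034 = -1315
nΣw² − (Σw)² = 14133 − 11449 = 2684; nΣz² − (Σz)² = 79072 − 68644 = 10428
r = -1315 / √(2684 × 10428) = -1315 / 5290.4397 ≈ -0.249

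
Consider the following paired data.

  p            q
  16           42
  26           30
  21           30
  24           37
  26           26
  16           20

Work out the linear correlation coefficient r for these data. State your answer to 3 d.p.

n = 6, Σp = 129, Σq = 185, Σp² = 2881, Σq² = 6009, Σpq = 3966
nΣpq − ΣpΣq = 23796 − 23865 = -69
nΣp² − (Σp)² = 17286 − 16641 = 645; nΣq² − (Σq)² = 36054 − 34225 = 1829
r = -69 / √(645 × 1829) = -69 / 1086.1423 ≈ -0.064

-0.064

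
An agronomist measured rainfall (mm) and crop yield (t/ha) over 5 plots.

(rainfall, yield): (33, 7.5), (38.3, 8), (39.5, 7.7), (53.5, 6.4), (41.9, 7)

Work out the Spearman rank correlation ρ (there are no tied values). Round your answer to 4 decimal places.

Rank rainfall: 1, 2, 3, 5, 4
Rank yield: 3, 5, 4, 1, 2
d = rank(rainfall) − rank(yield): -2, -3, -1, 4, 2; Σd² = 34
ρ = 1 − 6Σd² / [n(n²−1)] = 1 − 6×34 / (5×24) = 1 − 204/120 ≈ -0.7000

-0.7000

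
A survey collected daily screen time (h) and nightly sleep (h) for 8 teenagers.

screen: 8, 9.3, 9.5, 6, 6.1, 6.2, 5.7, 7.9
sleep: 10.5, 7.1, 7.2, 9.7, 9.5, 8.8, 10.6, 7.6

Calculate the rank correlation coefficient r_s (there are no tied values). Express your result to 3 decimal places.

-0.738

Rank screen: 6, 7, 8, 2, 3, 4, 1, 5
Rank sleep: 7, 1, 2, 6, 5, 4, 8, 3
d = rank(screen) − rank(sleep): -1, 6, 6, -4, -2, 0, -7, 2; Σd² = 146
ρ = 1 − 6Σd² / [n(n²−1)] = 1 − 6×146 / (8×63) = 1 − 876/504 ≈ -0.738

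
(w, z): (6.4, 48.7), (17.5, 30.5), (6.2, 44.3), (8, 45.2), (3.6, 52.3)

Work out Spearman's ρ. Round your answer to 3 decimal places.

-0.700

Rank w: 3, 5, 2, 4, 1
Rank z: 4, 1, 2, 3, 5
d = rank(w) − rank(z): -1, 4, 0, 1, -4; Σd² = 34
ρ = 1 − 6Σd² / [n(n²−1)] = 1 − 6×34 / (5×24) = 1 − 204/120 ≈ -0.700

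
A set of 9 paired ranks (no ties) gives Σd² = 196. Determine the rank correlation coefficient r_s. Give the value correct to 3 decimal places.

-0.633

ρ = 1 − 6Σd² / [n(n²−1)] = 1 − 6×196 / (9×80)
  = 1 − 1176/720 = 1 − 1.6333 ≈ -0.633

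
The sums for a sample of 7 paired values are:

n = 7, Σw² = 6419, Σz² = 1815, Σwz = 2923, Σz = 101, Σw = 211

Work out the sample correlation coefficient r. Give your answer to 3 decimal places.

r = (nΣwz − ΣwΣz) / √[(nΣw² − (Σw)²)(nΣz² − (Σz)²)]
Numerator: 7×2923 − 211×101 = -850
Denominator: √[(44933 − 44521)(12705 − 10201)] = √[412 × 2504] = 1015.7007
r = -850 / 1015.7007 ≈ -0.837

-0.837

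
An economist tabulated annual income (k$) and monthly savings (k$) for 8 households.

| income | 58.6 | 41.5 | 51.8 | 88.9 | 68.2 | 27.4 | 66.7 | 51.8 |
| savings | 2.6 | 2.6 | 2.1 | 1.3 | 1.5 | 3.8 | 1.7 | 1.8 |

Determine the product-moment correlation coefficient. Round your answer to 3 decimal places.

n = 8, Σx = 454.9, Σy = 17.4, Σx² = 28276.79, Σy² = 42.44, Σxy = 897.66
nΣxy − ΣxΣy = 7181.28 − 7915.26 = -733.98
nΣx² − (Σx)² = 226214.32 − 206934.01 = 19280.31; nΣy² − (Σy)² = 339.52 − 302.76 = 36.76
r = -733.98 / √(19280.31 × 36.76) = -733.98 / 841.8695 ≈ -0.872

-0.872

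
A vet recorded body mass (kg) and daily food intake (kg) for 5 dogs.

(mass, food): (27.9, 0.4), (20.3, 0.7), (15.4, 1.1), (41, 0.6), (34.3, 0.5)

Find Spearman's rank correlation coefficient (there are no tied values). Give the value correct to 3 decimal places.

Rank mass: 3, 2, 1, 5, 4
Rank food: 1, 4, 5, 3, 2
d = rank(mass) − rank(food): 2, -2, -4, 2, 2; Σd² = 32
ρ = 1 − 6Σd² / [n(n²−1)] = 1 − 6×32 / (5×24) = 1 − 192/120 ≈ -0.600

-0.600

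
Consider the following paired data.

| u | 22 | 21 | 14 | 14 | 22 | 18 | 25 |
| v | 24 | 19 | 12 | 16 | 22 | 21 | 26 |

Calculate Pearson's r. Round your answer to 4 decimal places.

0.9104

n = 7, Σu = 136, Σv = 140, Σu² = 2750, Σv² = 2938, Σuv = 2831
nΣuv − ΣuΣv = 19817 − 19040 = 777
nΣu² − (Σu)² = 19250 − 18496 = 754; nΣv² − (Σv)² = 20566 − 19600 = 966
r = 777 / √(754 × 966) = 777 / 853.4424 ≈ 0.9104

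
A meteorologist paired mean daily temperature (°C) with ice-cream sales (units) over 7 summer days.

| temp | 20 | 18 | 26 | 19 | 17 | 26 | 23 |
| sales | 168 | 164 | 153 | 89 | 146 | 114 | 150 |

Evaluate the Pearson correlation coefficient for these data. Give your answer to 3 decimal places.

n = 7, Σx = 149, Σy = 984, Σx² = 3255, Σy² = 143262, Σxy = 20877
nΣxy − ΣxΣy = 146139 − 146616 = -477
nΣx² − (Σx)² = 22785 − 22201 = 584; nΣy² − (Σy)² = 1002834 − 968256 = 34578
r = -477 / √(584 × 34578) = -477 / 4493.7236 ≈ -0.106

-0.106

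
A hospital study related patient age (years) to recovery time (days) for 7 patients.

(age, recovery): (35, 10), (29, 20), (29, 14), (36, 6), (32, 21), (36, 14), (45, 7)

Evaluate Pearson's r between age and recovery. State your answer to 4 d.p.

n = 7, Σx = 242, Σy = 92, Σx² = 8548, Σy² = 1418, Σxy = 3043
nΣxy − ΣxΣy = 21301 − 22264 = -963
nΣx² − (Σx)² = 59836 − 58564 = 1272; nΣy² − (Σy)² = 9926 − 8464 = 1462
r = -963 / √(1272 × 1462) = -963 / 1363.6950 ≈ -0.7062

-0.7062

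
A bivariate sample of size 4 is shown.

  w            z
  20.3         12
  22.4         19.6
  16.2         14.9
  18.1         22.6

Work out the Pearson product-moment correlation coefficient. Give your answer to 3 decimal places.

0.076

n = 4, Σw = 77, Σz = 69.1, Σw² = 1503.9, Σz² = 1260.93, Σwz = 1333.08
nΣwz − ΣwΣz = 5332.32 − 5320.7 = 11.62
nΣw² − (Σw)² = 6015.6 − 5929 = 86.6; nΣz² − (Σz)² = 5043.72 − 4774.81 = 268.91
r = 11.62 / √(86.6 × 268.91) = 11.62 / 152.6028 ≈ 0.076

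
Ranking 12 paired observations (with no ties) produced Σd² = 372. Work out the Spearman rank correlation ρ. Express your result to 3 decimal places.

ρ = 1 − 6Σd² / [n(n²−1)] = 1 − 6×372 / (12×143)
  = 1 − 2232/1716 = 1 − 1.3007 ≈ -0.301

-0.301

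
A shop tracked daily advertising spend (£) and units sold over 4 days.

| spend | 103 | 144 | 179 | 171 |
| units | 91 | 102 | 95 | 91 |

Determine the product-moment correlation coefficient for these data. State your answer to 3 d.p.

0.115

n = 4, Σx = 597, Σy = 379, Σx² = 92627, Σy² = 35991, Σxy = 56627
nΣxy − ΣxΣy = 226508 − 226263 = 245
nΣx² − (Σx)² = 370508 − 356409 = 14099; nΣy² − (Σy)² = 143964 − 143641 = 323
r = 245 / √(14099 × 323) = 245 / 2134.0049 ≈ 0.115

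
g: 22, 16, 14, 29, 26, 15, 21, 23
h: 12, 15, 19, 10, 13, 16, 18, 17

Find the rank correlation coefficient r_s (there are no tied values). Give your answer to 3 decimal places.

Rank g: 5, 3, 1, 8, 7, 2, 4, 6
Rank h: 2, 4, 8, 1, 3, 5, 7, 6
d = rank(g) − rank(h): 3, -1, -7, 7, 4, -3, -3, 0; Σd² = 142
ρ = 1 − 6Σd² / [n(n²−1)] = 1 − 6×142 / (8×63) = 1 − 852/504 ≈ -0.690

-0.690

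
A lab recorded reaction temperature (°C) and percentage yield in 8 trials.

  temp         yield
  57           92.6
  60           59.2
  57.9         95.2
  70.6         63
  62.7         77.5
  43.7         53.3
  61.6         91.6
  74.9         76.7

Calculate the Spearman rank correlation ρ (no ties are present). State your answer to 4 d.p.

-0.0476

Rank temp: 2, 4, 3, 7, 6, 1, 5, 8
Rank yield: 7, 2, 8, 3, 5, 1, 6, 4
d = rank(temp) − rank(yield): -5, 2, -5, 4, 1, 0, -1, 4; Σd² = 88
ρ = 1 − 6Σd² / [n(n²−1)] = 1 − 6×88 / (8×63) = 1 − 528/504 ≈ -0.0476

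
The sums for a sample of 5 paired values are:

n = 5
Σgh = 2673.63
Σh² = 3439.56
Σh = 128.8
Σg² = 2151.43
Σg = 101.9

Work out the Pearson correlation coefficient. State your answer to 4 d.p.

r = (nΣgh − ΣgΣh) / √[(nΣg² − (Σg)²)(nΣh² − (Σh)²)]
Numerator: 5×2673.63 − 101.9×128.8 = 243.43
Denominator: √[(10757.15 − 10383.61)(17197.8 − 16589.44)] = √[373.54 × 608.36] = 476.7041
r = 243.43 / 476.7041 ≈ 0.5107

0.5107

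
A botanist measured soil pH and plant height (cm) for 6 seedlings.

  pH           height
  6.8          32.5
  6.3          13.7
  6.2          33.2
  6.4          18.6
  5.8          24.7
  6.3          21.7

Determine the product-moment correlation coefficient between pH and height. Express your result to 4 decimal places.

0.1960

n = 6, Σx = 37.8, Σy = 144.4, Σx² = 238.66, Σy² = 3773.12, Σxy = 912.16
nΣxy − ΣxΣy = 5472.96 − 5458.32 = 14.64
nΣx² − (Σx)² = 1431.96 − 1428.84 = 3.12; nΣy² − (Σy)² = 22638.72 − 20851.36 = 1787.36
r = 14.64 / √(3.12 × 1787.36) = 14.64 / 74.6764 ≈ 0.1960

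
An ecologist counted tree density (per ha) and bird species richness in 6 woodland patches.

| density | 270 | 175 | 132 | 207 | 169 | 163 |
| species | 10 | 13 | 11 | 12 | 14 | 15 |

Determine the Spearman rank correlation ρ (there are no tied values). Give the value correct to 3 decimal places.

Rank density: 6, 4, 1, 5, 3, 2
Rank species: 1, 4, 2, 3, 5, 6
d = rank(density) − rank(species): 5, 0, -1, 2, -2, -4; Σd² = 50
ρ = 1 − 6Σd² / [n(n²−1)] = 1 − 6×50 / (6×35) = 1 − 300/210 ≈ -0.429

-0.429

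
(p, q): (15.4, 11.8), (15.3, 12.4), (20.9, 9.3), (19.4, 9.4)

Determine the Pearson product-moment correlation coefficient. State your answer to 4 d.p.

-0.9723

n = 4, Σp = 71, Σq = 42.9, Σp² = 1284.42, Σq² = 467.85, Σpq = 748.17
nΣpq − ΣpΣq = 2992.68 − 3045.9 = -53.22
nΣp² − (Σp)² = 5137.68 − 5041 = 96.68; nΣq² − (Σq)² = 1871.4 − 1840.41 = 30.99
r = -53.22 / √(96.68 × 30.99) = -53.22 / 54.7368 ≈ -0.9723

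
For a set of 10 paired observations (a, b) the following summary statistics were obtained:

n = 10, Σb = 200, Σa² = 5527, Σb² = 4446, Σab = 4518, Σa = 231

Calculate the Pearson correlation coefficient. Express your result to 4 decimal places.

r = (nΣab − ΣaΣb) / √[(nΣa² − (Σa)²)(nΣb² − (Σb)²)]
Numerator: 10×4518 − 231×200 = -1020
Denominator: √[(55270 − 53361)(44460 − 40000)] = √[1909 × 4460] = 2917.8999
r = -1020 / 2917.8999 ≈ -0.3496

-0.3496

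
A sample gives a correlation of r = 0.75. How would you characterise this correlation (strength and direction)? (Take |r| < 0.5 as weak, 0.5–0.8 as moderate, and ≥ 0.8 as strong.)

r = 0.75 > 0 so the relationship is positive.
|r| = 0.75, which falls in the moderate range.

moderate positive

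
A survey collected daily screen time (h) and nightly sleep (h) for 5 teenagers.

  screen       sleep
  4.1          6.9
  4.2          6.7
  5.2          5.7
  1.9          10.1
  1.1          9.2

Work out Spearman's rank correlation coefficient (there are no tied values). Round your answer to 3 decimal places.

-0.900

Rank screen: 3, 4, 5, 2, 1
Rank sleep: 3, 2, 1, 5, 4
d = rank(screen) − rank(sleep): 0, 2, 4, -3, -3; Σd² = 38
ρ = 1 − 6Σd² / [n(n²−1)] = 1 − 6×38 / (5×24) = 1 − 228/120 ≈ -0.900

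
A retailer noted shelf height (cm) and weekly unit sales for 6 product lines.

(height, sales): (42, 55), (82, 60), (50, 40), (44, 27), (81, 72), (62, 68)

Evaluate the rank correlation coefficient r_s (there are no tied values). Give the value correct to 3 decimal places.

0.657

Rank height: 1, 6, 3, 2, 5, 4
Rank sales: 3, 4, 2, 1, 6, 5
d = rank(height) − rank(sales): -2, 2, 1, 1, -1, -1; Σd² = 12
ρ = 1 − 6Σd² / [n(n²−1)] = 1 − 6×12 / (6×35) = 1 − 72/210 ≈ 0.657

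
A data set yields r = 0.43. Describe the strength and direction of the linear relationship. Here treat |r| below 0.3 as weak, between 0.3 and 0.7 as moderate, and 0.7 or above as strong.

moderate positive

r = 0.43 > 0 so the relationship is positive.
|r| = 0.43, which falls in the moderate range.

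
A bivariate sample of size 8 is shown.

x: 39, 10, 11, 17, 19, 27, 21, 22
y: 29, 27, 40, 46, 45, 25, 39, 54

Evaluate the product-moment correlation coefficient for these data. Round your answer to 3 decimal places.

n = 8, Σx = 166, Σy = 305, Σx² = 4046, Σy² = 12373, Σxy = 6160
nΣxy − ΣxΣy = 49280 − 50630 = -1350
nΣx² − (Σx)² = 32368 − 27556 = 4812; nΣy² − (Σy)² = 98984 − 93025 = 5959
r = -1350 / √(4812 × 5959) = -1350 / 5354.8770 ≈ -0.252

-0.252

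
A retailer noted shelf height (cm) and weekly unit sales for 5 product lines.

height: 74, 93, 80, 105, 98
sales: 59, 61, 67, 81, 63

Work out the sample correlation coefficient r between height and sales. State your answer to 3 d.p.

n = 5, Σx = 450, Σy = 331, Σx² = 41154, Σy² = 22221, Σxy = 30078
nΣxy − ΣxΣy = 150390 − 148950 = 1440
nΣx² − (Σx)² = 205770 − 202500 = 3270; nΣy² − (Σy)² = 111105 − 109561 = 1544
r = 1440 / √(3270 × 1544) = 1440 / 2246.9713 ≈ 0.641

0.641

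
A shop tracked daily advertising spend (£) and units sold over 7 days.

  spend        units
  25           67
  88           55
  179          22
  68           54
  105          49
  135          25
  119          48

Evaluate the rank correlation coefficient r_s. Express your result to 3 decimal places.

Rank spend: 1, 3, 7, 2, 4, 6, 5
Rank units: 7, 6, 1, 5, 4, 2, 3
d = rank(spend) − rank(units): -6, -3, 6, -3, 0, 4, 2; Σd² = 110
ρ = 1 − 6Σd² / [n(n²−1)] = 1 − 6×110 / (7×48) = 1 − 660/336 ≈ -0.964

-0.964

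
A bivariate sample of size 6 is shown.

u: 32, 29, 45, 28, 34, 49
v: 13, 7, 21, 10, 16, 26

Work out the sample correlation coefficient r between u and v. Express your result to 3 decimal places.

0.966

n = 6, Σu = 217, Σv = 93, Σu² = 8231, Σv² = 1691, Σuv = 3662
nΣuv − ΣuΣv = 21972 − 20181 = 1791
nΣu² − (Σu)² = 49386 − 47089 = 2297; nΣv² − (Σv)² = 10146 − 8649 = 1497
r = 1791 / √(2297 × 1497) = 1791 / 1854.3487 ≈ 0.966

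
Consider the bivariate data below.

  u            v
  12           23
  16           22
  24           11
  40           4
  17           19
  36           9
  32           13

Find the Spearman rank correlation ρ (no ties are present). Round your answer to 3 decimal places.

Rank u: 1, 2, 4, 7, 3, 6, 5
Rank v: 7, 6, 3, 1, 5, 2, 4
d = rank(u) − rank(v): -6, -4, 1, 6, -2, 4, 1; Σd² = 110
ρ = 1 − 6Σd² / [n(n²−1)] = 1 − 6×110 / (7×48) = 1 − 660/336 ≈ -0.964

-0.964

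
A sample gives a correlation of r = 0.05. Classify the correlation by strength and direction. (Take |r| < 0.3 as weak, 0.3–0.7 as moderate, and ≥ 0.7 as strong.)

r = 0.05 > 0 so the relationship is positive.
|r| = 0.05, which falls in the weak range.

weak positive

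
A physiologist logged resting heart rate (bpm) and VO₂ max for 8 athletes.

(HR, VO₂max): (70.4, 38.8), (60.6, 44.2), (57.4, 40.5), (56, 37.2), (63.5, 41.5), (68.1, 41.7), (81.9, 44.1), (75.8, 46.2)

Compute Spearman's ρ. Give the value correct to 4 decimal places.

0.5476

Rank HR: 6, 3, 2, 1, 4, 5, 8, 7
Rank VO₂max: 2, 7, 3, 1, 4, 5, 6, 8
d = rank(HR) − rank(VO₂max): 4, -4, -1, 0, 0, 0, 2, -1; Σd² = 38
ρ = 1 − 6Σd² / [n(n²−1)] = 1 − 6×38 / (8×63) = 1 − 228/504 ≈ 0.5476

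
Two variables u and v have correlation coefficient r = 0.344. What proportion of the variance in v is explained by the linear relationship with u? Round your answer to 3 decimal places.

r² = (0.344)² = 0.118

0.118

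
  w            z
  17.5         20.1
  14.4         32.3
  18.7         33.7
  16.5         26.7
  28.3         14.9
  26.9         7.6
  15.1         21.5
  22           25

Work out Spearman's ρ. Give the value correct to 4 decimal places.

Rank w: 4, 1, 5, 3, 8, 7, 2, 6
Rank z: 3, 7, 8, 6, 2, 1, 4, 5
d = rank(w) − rank(z): 1, -6, -3, -3, 6, 6, -2, 1; Σd² = 132
ρ = 1 − 6Σd² / [n(n²−1)] = 1 − 6×132 / (8×63) = 1 − 792/504 ≈ -0.5714

-0.5714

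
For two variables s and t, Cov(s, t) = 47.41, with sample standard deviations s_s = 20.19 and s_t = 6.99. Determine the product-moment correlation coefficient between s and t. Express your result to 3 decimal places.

0.336

r = Cov(s,t) / (s_s · s_t) = 47.41 / (20.19 × 6.99)
  = 47.41 / 141.1281 ≈ 0.336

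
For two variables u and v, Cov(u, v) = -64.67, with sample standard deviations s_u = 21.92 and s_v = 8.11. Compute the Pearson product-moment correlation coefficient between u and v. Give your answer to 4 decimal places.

r = Cov(u,v) / (s_u · s_v) = -64.67 / (21.92 × 8.11)
  = -64.67 / 177.7712 ≈ -0.3638

-0.3638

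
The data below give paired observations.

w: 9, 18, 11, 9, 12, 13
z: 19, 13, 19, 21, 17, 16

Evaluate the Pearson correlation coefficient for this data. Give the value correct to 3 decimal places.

-0.957

n = 6, Σw = 72, Σz = 105, Σw² = 920, Σz² = 1877, Σwz = 1215
nΣwz − ΣwΣz = 7290 − 7560 = -270
nΣw² − (Σw)² = 5520 − 5184 = 336; nΣz² − (Σz)² = 11262 − 11025 = 237
r = -270 / √(336 × 237) = -270 / 282.1914 ≈ -0.957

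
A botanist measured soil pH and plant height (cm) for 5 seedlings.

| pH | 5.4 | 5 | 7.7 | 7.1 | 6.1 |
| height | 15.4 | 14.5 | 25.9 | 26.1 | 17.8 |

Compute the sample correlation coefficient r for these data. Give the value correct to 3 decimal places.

n = 5, Σx = 31.3, Σy = 99.7, Σx² = 201.07, Σy² = 2116.27, Σxy = 648.98
nΣxy − ΣxΣy = 3244.9 − 3120.61 = 124.29
nΣx² − (Σx)² = 1005.35 − 979.69 = 25.66; nΣy² − (Σy)² = 10581.35 − 9940.09 = 641.26
r = 124.29 / √(25.66 × 641.26) = 124.29 / 128.2760 ≈ 0.969

0.969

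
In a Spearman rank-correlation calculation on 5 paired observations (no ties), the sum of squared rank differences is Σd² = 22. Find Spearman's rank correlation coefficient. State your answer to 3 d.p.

ρ = 1 − 6Σd² / [n(n²−1)] = 1 − 6×22 / (5×24)
  = 1 − 132/120 = 1 − 1.1000 ≈ -0.100

-0.100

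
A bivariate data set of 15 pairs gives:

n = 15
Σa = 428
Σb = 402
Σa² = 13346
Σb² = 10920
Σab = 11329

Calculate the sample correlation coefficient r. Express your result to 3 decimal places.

r = (nΣab − ΣaΣb) / √[(nΣa² − (Σa)²)(nΣb² − (Σb)²)]
Numerator: 15×11329 − 428×402 = -2121
Denominator: √[(200190 − 183184)(163800 − 161604)] = √[17006 × 2196] = 6111.0700
r = -2121 / 6111.0700 ≈ -0.347

-0.347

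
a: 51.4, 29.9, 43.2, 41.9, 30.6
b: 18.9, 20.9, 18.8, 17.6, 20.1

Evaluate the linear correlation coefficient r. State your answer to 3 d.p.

n = 5, Σa = 197, Σb = 96.3, Σa² = 8094.18, Σb² = 1861.23, Σab = 3761.03
nΣab − ΣaΣb = 18805.15 − 18971.1 = -165.95
nΣa² − (Σa)² = 40470.9 − 38809 = 1661.9; nΣb² − (Σb)² = 9306.15 − 9273.69 = 32.46
r = -165.95 / √(1661.9 × 32.46) = -165.95 / 232.2612 ≈ -0.714

-0.714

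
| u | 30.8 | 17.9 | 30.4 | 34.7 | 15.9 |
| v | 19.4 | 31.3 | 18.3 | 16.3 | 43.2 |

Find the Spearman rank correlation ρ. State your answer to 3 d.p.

-0.900

Rank u: 4, 2, 3, 5, 1
Rank v: 3, 4, 2, 1, 5
d = rank(u) − rank(v): 1, -2, 1, 4, -4; Σd² = 38
ρ = 1 − 6Σd² / [n(n²−1)] = 1 − 6×38 / (5×24) = 1 − 228/120 ≈ -0.900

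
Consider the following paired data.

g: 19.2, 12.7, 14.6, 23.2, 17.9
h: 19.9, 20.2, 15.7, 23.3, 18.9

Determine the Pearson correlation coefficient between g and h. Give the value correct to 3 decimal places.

0.665

n = 5, Σg = 87.6, Σh = 98, Σg² = 1601.74, Σh² = 1950.64, Σgh = 1746.71
nΣgh − ΣgΣh = 8733.55 − 8584.8 = 148.75
nΣg² − (Σg)² = 8008.7 − 7673.76 = 334.94; nΣh² − (Σh)² = 9753.2 − 9604 = 149.2
r = 148.75 / √(334.94 × 149.2) = 148.75 / 223.5465 ≈ 0.665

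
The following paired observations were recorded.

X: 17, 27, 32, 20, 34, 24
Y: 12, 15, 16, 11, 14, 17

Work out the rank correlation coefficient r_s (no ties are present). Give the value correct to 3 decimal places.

0.429

Rank X: 1, 4, 5, 2, 6, 3
Rank Y: 2, 4, 5, 1, 3, 6
d = rank(X) − rank(Y): -1, 0, 0, 1, 3, -3; Σd² = 20
ρ = 1 − 6Σd² / [n(n²−1)] = 1 − 6×20 / (6×35) = 1 − 120/210 ≈ 0.429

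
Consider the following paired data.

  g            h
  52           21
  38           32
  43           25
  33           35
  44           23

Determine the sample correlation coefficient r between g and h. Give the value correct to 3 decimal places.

-0.947

n = 5, Σg = 210, Σh = 136, Σg² = 9022, Σh² = 3844, Σgh = 5550
nΣgh − ΣgΣh = 27750 − 28560 = -810
nΣg² − (Σg)² = 45110 − 44100 = 1010; nΣh² − (Σh)² = 19220 − 18496 = 724
r = -810 / √(1010 × 724) = -810 / 855.1257 ≈ -0.947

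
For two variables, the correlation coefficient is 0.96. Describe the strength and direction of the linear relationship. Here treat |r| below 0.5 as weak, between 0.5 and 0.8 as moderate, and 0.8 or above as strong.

r = 0.96 > 0 so the relationship is positive.
|r| = 0.96, which falls in the strong range.

strong positive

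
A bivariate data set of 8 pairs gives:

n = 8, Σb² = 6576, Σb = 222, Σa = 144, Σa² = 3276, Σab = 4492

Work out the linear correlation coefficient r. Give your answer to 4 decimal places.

r = (nΣab − ΣaΣb) / √[(nΣa² − (Σa)²)(nΣb² − (Σb)²)]
Numerator: 8×4492 − 144×222 = 3968
Denominator: √[(26208 − 20736)(52608 − 49284)] = √[5472 × 3324] = 4264.8479
r = 3968 / 4264.8479 ≈ 0.9304

0.9304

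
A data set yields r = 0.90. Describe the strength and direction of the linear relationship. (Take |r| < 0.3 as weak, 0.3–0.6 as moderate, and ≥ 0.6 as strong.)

r = 0.90 > 0 so the relationship is positive.
|r| = 0.90, which falls in the strong range.

strong positive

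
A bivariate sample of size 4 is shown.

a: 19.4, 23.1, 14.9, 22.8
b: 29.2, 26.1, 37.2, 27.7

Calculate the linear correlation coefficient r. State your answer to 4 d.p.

n = 4, Σa = 80.2, Σb = 120.2, Σa² = 1651.82, Σb² = 3684.98, Σab = 2355.23
nΣab − ΣaΣb = 9420.92 − 9640.04 = -219.12
nΣa² − (Σa)² = 6607.28 − 6432.04 = 175.24; nΣb² − (Σb)² = 14739.92 − 14448.04 = 291.88
r = -219.12 / √(175.24 × 291.88) = -219.12 / 226.1616 ≈ -0.9689

-0.9689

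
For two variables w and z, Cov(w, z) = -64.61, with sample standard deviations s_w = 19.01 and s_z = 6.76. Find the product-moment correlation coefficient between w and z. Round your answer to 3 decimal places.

-0.503

r = Cov(w,z) / (s_w · s_z) = -64.61 / (19.01 × 6.76)
  = -64.61 / 128.5076 ≈ -0.503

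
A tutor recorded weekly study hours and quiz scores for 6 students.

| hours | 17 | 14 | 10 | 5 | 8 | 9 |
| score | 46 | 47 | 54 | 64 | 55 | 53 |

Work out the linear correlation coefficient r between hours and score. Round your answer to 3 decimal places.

-0.944

n = 6, Σx = 63, Σy = 319, Σx² = 755, Σy² = 17171, Σxy = 3217
nΣxy − ΣxΣy = 19302 − 20097 = -795
nΣx² − (Σx)² = 4530 − 3969 = 561; nΣy² − (Σy)² = 103026 − 101761 = 1265
r = -795 / √(561 × 1265) = -795 / 842.4162 ≈ -0.944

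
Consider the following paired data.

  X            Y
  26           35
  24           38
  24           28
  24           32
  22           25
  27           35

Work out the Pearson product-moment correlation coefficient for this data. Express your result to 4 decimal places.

n = 6, ΣX = 147, ΣY = 193, ΣX² = 3617, ΣY² = 6327, ΣXY = 4757
nΣXY − ΣXΣY = 28542 − 28371 = 171
nΣX² − (ΣX)² = 21702 − 21609 = 93; nΣY² − (ΣY)² = 37962 − 37249 = 713
r = 171 / √(93 × 713) = 171 / 257.5053 ≈ 0.6641

0.6641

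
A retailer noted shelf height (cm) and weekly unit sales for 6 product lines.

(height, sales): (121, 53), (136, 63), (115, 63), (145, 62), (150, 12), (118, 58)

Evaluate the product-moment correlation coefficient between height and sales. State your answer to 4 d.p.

n = 6, Σx = 785, Σy = 311, Σx² = 103811, Σy² = 18099, Σxy = 39860
nΣxy − ΣxΣy = 239160 − 244135 = -4975
nΣx² − (Σx)² = 622866 − 616225 = 6641; nΣy² − (Σy)² = 108594 − 96721 = 11873
r = -4975 / √(6641 × 11873) = -4975 / 8879.6730 ≈ -0.5603

-0.5603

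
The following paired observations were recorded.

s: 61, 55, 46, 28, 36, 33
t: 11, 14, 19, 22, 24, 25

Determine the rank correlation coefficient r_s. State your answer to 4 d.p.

-0.8286

Rank s: 6, 5, 4, 1, 3, 2
Rank t: 1, 2, 3, 4, 5, 6
d = rank(s) − rank(t): 5, 3, 1, -3, -2, -4; Σd² = 64
ρ = 1 − 6Σd² / [n(n²−1)] = 1 − 6×64 / (6×35) = 1 − 384/210 ≈ -0.8286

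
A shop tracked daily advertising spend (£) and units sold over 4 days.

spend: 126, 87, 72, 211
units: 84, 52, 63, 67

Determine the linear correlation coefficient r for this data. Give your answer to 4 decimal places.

0.3211

n = 4, Σx = 496, Σy = 266, Σx² = 73150, Σy² = 18218, Σxy = 33781
nΣxy − ΣxΣy = 135124 − 131936 = 3188
nΣx² − (Σx)² = 292600 − 246016 = 46584; nΣy² − (Σy)² = 72872 − 70756 = 2116
r = 3188 / √(46584 × 2116) = 3188 / 9928.3304 ≈ 0.3211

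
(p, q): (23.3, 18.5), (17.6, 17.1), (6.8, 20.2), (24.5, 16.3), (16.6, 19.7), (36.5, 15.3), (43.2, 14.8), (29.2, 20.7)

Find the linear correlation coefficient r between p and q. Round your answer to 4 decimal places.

n = 8, Σp = 197.7, Σq = 142.6, Σp² = 5825.83, Σq² = 2578.1, Σpq = 3397.99
nΣpq − ΣpΣq = 27183.92 − 28192.02 = -1008.1
nΣp² − (Σp)² = 46606.64 − 39085.29 = 7521.35; nΣq² − (Σq)² = 20624.8 − 20334.76 = 290.04
r = -1008.1 / √(7521.35 × 290.04) = -1008.1 / 1476.9876 ≈ -0.6825

-0.6825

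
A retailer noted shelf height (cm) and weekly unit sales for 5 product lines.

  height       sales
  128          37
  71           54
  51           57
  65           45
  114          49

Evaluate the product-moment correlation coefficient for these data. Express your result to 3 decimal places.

n = 5, Σx = 429, Σy = 242, Σx² = 41247, Σy² = 11960, Σxy = 19988
nΣxy − ΣxΣy = 99940 − 103818 = -3878
nΣx² − (Σx)² = 206235 − 184041 = 22194; nΣy² − (Σy)² = 59800 − 58564 = 1236
r = -3878 / √(22194 × 1236) = -3878 / 5237.5361 ≈ -0.740

-0.740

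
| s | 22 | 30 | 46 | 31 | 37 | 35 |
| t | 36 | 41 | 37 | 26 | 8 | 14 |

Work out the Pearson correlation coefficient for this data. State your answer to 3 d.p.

-0.205

n = 6, Σs = 201, Σt = 162, Σs² = 7055, Σt² = 5282, Σst = 5316
nΣst − ΣsΣt = 31896 − 32562 = -666
nΣs² − (Σs)² = 42330 − 40401 = 1929; nΣt² − (Σt)² = 31692 − 26244 = 5448
r = -666 / √(1929 × 5448) = -666 / 3241.7884 ≈ -0.205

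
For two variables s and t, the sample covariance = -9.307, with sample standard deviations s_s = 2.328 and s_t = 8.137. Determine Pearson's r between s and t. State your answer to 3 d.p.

r = Cov(s,t) / (s_s · s_t) = -9.307 / (2.328 × 8.137)
  = -9.307 / 18.9429 ≈ -0.491

-0.491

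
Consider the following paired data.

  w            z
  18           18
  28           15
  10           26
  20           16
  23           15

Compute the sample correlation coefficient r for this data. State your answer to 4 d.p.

-0.9164

n = 5, Σw = 99, Σz = 90, Σw² = 2137, Σz² = 1706, Σwz = 1669
nΣwz − ΣwΣz = 8345 − 8910 = -565
nΣw² − (Σw)² = 10685 − 9801 = 884; nΣz² − (Σz)² = 8530 − 8100 = 430
r = -565 / √(884 × 430) = -565 / 616.5387 ≈ -0.9164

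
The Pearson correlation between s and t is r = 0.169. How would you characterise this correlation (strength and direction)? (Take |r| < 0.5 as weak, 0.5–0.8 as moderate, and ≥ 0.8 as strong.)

r = 0.169 > 0 so the relationship is positive.
|r| = 0.169, which falls in the weak range.

weak positive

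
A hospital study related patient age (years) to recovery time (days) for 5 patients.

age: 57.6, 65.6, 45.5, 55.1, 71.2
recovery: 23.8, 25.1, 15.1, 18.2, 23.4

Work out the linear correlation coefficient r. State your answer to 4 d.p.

0.8455

n = 5, Σx = 295, Σy = 105.6, Σx² = 17796.82, Σy² = 2303.26, Σxy = 6373.39
nΣxy − ΣxΣy = 31866.95 − 31152 = 714.95
nΣx² − (Σx)² = 88984.1 − 87025 = 1959.1; nΣy² − (Σy)² = 11516.3 − 11151.36 = 364.94
r = 714.95 / √(1959.1 × 364.94) = 714.95 / 845.5495 ≈ 0.8455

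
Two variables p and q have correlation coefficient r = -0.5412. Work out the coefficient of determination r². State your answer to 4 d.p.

r² = (-0.5412)² = 0.2929

0.2929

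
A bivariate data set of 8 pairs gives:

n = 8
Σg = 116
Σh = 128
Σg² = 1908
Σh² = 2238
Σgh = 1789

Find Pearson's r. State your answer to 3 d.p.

-0.323

r = (nΣgh − ΣgΣh) / √[(nΣg² − (Σg)²)(nΣh² − (Σh)²)]
Numerator: 8×1789 − 116×128 = -536
Denominator: √[(15264 − 13456)(17904 − 16384)] = √[1808 × 1520] = 1657.7575
r = -536 / 1657.7575 ≈ -0.323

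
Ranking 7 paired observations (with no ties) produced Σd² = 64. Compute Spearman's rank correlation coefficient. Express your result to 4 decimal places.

-0.1429

ρ = 1 − 6Σd² / [n(n²−1)] = 1 − 6×64 / (7×48)
  = 1 − 384/336 = 1 − 1.14286 ≈ -0.1429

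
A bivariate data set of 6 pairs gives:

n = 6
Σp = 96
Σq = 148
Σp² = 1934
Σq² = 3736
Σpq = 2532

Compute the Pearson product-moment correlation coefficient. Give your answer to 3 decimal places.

0.890

r = (nΣpq − ΣpΣq) / √[(nΣp² − (Σp)²)(nΣq² − (Σq)²)]
Numerator: 6×2532 − 96×148 = 984
Denominator: √[(11604 − 9216)(22416 − 21904)] = √[2388 × 512] = 1105.7378
r = 984 / 1105.7378 ≈ 0.890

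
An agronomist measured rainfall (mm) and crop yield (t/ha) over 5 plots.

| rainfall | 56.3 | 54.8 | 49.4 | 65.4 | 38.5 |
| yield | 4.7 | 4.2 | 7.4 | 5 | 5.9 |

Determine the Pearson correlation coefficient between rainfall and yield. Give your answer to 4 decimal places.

n = 5, Σx = 264.4, Σy = 27.2, Σx² = 14372.5, Σy² = 154.3, Σxy = 1414.48
nΣxy − ΣxΣy = 7072.4 − 7191.68 = -119.28
nΣx² − (Σx)² = 71862.5 − 69907.36 = 1955.14; nΣy² − (Σy)² = 771.5 − 739.84 = 31.66
r = -119.28 / √(1955.14 × 31.66) = -119.28 / 248.7966 ≈ -0.4794

-0.4794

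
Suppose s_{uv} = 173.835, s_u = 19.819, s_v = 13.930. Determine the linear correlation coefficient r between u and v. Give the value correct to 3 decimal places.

r = Cov(u,v) / (s_u · s_v) = 173.835 / (19.819 × 13.930)
  = 173.835 / 276.0787 ≈ 0.630

0.630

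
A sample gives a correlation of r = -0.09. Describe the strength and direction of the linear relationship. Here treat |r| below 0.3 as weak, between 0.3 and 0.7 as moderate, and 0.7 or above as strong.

r = -0.09 < 0 so the relationship is negative.
|r| = 0.09, which falls in the weak range.

weak negative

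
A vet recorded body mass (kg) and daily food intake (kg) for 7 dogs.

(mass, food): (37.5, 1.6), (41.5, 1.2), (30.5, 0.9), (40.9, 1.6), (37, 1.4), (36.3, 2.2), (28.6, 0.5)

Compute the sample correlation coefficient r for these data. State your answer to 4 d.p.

n = 7, Σx = 252.3, Σy = 9.4, Σx² = 9236.21, Σy² = 14.42, Σxy = 348.65
nΣxy − ΣxΣy = 2440.55 − 2371.62 = 68.93
nΣx² − (Σx)² = 64653.47 − 63655.29 = 998.18; nΣy² − (Σy)² = 100.94 − 88.36 = 12.58
r = 68.93 / √(998.18 × 12.58) = 68.93 / 112.0585 ≈ 0.6151

0.6151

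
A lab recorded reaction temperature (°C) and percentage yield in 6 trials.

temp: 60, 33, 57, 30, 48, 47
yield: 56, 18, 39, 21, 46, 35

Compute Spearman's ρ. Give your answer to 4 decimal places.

Rank temp: 6, 2, 5, 1, 4, 3
Rank yield: 6, 1, 4, 2, 5, 3
d = rank(temp) − rank(yield): 0, 1, 1, -1, -1, 0; Σd² = 4
ρ = 1 − 6Σd² / [n(n²−1)] = 1 − 6×4 / (6×35) = 1 − 24/210 ≈ 0.8857

0.8857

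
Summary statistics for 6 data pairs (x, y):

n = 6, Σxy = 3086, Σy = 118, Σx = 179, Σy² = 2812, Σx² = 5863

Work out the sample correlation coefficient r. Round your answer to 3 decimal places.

r = (nΣxy − ΣxΣy) / √[(nΣx² − (Σx)²)(nΣy² − (Σy)²)]
Numerator: 6×3086 − 179×118 = -2606
Denominator: √[(35178 − 32041)(16872 − 13924)] = √[3137 × 2948] = 3041.0321
r = -2606 / 3041.0321 ≈ -0.857

-0.857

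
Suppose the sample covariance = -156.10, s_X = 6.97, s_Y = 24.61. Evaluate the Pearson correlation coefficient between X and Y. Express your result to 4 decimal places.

r = Cov(X,Y) / (s_X · s_Y) = -156.10 / (6.97 × 24.61)
  = -156.10 / 171.5317 ≈ -0.9100

-0.9100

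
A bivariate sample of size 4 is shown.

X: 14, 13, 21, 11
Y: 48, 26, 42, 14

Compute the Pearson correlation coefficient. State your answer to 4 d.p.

0.6379

n = 4, ΣX = 59, ΣY = 130, ΣX² = 927, ΣY² = 4940, ΣXY = 2046
nΣXY − ΣXΣY = 8184 − 7670 = 514
nΣX² − (ΣX)² = 3708 − 3481 = 227; nΣY² − (ΣY)² = 19760 − 16900 = 2860
r = 514 / √(227 × 2860) = 514 / 805.7419 ≈ 0.6379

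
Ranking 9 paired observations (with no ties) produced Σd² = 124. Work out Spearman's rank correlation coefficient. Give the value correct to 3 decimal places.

ρ = 1 − 6Σd² / [n(n²−1)] = 1 − 6×124 / (9×80)
  = 1 − 744/720 = 1 − 1.0333 ≈ -0.033

-0.033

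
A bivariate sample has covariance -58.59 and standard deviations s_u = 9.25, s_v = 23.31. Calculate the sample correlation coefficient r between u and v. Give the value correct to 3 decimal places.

r = Cov(u,v) / (s_u · s_v) = -58.59 / (9.25 × 23.31)
  = -58.59 / 215.6175 ≈ -0.272

-0.272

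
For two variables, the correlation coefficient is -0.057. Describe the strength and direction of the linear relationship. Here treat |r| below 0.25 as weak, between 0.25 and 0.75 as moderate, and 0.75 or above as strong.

weak negative

r = -0.057 < 0 so the relationship is negative.
|r| = 0.057, which falls in the weak range.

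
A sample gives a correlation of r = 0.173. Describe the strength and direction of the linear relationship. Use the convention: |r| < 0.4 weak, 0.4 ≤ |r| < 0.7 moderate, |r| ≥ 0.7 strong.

weak positive

r = 0.173 > 0 so the relationship is positive.
|r| = 0.173, which falls in the weak range.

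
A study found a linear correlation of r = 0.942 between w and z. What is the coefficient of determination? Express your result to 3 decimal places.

r² = (0.942)² = 0.887

0.887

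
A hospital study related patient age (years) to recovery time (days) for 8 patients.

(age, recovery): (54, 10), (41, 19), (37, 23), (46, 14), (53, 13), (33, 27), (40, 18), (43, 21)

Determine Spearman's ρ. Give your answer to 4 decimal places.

Rank age: 8, 4, 2, 6, 7, 1, 3, 5
Rank recovery: 1, 5, 7, 3, 2, 8, 4, 6
d = rank(age) − rank(recovery): 7, -1, -5, 3, 5, -7, -1, -1; Σd² = 160
ρ = 1 − 6Σd² / [n(n²−1)] = 1 − 6×160 / (8×63) = 1 − 960/504 ≈ -0.9048

-0.9048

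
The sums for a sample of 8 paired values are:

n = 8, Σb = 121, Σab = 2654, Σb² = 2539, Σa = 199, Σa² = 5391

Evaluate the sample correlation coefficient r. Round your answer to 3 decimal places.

-0.637

r = (nΣab − ΣaΣb) / √[(nΣa² − (Σa)²)(nΣb² − (Σb)²)]
Numerator: 8×2654 − 199×121 = -2847
Denominator: √[(43128 − 39601)(20312 − 14641)] = √[3527 × 5671] = 4472.3167
r = -2847 / 4472.3167 ≈ -0.637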